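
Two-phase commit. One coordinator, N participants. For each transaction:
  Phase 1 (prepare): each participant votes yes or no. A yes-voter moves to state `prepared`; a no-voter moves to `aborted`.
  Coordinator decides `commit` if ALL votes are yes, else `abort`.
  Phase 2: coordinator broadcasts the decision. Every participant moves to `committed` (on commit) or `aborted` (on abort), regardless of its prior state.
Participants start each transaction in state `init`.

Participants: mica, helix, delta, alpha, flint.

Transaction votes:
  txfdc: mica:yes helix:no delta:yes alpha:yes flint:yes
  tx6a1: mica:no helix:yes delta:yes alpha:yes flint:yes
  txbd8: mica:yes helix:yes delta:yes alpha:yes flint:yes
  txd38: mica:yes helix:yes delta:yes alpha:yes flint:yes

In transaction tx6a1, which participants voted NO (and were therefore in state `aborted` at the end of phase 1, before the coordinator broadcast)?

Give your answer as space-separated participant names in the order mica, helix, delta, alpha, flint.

Answer: mica

Derivation:
Txn tx6a1 phase 1: mica no -> aborted; helix yes -> prepared; delta yes -> prepared; alpha yes -> prepared; flint yes -> prepared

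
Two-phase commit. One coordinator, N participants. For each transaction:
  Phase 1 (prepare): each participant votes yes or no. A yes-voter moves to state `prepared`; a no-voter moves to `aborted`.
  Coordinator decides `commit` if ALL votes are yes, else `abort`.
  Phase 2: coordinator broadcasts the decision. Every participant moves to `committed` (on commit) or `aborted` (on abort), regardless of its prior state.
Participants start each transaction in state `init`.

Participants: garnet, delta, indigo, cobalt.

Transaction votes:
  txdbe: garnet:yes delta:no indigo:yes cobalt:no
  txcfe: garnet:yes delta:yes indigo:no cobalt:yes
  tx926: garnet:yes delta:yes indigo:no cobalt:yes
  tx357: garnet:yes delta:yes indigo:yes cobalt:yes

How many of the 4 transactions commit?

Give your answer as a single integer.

Answer: 1

Derivation:
txdbe: no from delta, cobalt -> abort (commits=0)
txcfe: no from indigo -> abort (commits=0)
tx926: no from indigo -> abort (commits=0)
tx357: all yes -> commit (commits=1)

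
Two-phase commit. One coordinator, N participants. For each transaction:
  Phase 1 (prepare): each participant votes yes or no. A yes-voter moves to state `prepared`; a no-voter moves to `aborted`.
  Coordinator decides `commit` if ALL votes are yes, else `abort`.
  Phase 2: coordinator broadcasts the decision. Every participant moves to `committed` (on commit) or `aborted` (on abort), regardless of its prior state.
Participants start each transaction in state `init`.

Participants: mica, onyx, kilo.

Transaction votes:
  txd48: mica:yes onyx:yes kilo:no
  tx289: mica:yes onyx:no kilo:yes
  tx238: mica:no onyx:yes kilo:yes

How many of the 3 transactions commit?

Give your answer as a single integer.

txd48: no from kilo -> abort (commits=0)
tx289: no from onyx -> abort (commits=0)
tx238: no from mica -> abort (commits=0)

Answer: 0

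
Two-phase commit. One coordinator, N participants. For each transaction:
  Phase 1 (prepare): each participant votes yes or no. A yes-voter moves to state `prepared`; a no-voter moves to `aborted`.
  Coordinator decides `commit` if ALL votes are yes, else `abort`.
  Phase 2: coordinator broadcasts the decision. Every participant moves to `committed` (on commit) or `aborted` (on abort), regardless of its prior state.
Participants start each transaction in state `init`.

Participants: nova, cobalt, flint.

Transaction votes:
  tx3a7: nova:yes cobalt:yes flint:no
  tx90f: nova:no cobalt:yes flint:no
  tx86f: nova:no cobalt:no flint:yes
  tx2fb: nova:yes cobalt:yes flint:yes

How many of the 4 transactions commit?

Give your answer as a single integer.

Answer: 1

Derivation:
tx3a7: no from flint -> abort (commits=0)
tx90f: no from nova, flint -> abort (commits=0)
tx86f: no from nova, cobalt -> abort (commits=0)
tx2fb: all yes -> commit (commits=1)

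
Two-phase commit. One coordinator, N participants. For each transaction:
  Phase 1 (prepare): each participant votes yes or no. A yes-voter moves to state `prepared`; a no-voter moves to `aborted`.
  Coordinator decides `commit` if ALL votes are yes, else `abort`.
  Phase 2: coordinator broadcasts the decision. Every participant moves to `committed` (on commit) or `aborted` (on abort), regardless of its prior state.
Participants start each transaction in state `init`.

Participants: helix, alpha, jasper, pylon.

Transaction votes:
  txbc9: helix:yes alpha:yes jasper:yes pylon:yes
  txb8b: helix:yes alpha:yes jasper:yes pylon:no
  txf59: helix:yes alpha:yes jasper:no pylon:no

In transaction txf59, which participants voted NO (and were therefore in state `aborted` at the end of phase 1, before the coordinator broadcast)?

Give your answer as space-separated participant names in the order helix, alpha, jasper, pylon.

Answer: jasper pylon

Derivation:
Txn txf59 phase 1: helix yes -> prepared; alpha yes -> prepared; jasper no -> aborted; pylon no -> aborted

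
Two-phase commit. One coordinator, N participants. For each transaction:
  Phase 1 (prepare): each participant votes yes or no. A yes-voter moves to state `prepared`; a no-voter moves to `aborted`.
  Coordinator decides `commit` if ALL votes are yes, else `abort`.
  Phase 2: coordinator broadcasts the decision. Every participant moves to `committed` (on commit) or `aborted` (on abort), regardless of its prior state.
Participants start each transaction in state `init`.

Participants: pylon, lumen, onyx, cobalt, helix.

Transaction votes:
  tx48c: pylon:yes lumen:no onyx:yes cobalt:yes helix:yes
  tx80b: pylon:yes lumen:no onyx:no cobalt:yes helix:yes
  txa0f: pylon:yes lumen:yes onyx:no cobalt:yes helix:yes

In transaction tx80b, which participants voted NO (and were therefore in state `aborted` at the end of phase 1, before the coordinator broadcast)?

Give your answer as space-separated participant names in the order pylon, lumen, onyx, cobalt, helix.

Answer: lumen onyx

Derivation:
Txn tx80b phase 1: pylon yes -> prepared; lumen no -> aborted; onyx no -> aborted; cobalt yes -> prepared; helix yes -> prepared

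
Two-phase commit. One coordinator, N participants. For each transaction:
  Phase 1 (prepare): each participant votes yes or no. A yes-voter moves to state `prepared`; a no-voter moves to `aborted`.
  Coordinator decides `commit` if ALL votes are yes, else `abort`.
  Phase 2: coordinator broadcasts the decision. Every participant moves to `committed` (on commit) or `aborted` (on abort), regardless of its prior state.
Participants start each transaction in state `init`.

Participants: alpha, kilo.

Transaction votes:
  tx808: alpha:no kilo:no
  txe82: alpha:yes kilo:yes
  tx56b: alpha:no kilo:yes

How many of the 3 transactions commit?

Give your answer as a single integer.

tx808: no from alpha, kilo -> abort (commits=0)
txe82: all yes -> commit (commits=1)
tx56b: no from alpha -> abort (commits=1)

Answer: 1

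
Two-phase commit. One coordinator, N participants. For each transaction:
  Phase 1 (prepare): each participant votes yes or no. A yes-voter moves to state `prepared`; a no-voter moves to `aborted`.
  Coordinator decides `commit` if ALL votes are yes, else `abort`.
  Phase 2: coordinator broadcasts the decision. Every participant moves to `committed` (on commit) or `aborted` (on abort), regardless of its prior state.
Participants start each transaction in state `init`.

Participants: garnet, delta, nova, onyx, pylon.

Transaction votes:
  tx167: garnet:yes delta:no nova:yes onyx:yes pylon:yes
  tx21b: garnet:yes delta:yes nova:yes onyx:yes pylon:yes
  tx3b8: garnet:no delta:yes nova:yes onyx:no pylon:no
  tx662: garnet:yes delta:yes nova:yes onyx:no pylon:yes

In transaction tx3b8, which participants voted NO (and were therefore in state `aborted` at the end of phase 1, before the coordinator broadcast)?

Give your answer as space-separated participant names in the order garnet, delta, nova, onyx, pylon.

Txn tx3b8 phase 1: garnet no -> aborted; delta yes -> prepared; nova yes -> prepared; onyx no -> aborted; pylon no -> aborted

Answer: garnet onyx pylon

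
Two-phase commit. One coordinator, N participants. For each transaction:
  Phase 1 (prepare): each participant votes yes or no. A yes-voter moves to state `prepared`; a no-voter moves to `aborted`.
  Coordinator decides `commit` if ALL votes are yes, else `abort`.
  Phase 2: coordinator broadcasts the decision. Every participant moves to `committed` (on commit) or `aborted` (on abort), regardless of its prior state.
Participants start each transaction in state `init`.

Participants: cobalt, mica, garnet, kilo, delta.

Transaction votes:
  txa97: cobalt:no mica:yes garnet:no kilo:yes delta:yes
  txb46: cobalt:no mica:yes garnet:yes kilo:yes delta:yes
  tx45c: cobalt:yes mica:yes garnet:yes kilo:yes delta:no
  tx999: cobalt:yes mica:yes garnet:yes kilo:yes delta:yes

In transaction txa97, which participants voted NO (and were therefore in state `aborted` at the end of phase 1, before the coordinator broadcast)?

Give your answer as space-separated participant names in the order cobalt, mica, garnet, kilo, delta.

Answer: cobalt garnet

Derivation:
Txn txa97 phase 1: cobalt no -> aborted; mica yes -> prepared; garnet no -> aborted; kilo yes -> prepared; delta yes -> prepared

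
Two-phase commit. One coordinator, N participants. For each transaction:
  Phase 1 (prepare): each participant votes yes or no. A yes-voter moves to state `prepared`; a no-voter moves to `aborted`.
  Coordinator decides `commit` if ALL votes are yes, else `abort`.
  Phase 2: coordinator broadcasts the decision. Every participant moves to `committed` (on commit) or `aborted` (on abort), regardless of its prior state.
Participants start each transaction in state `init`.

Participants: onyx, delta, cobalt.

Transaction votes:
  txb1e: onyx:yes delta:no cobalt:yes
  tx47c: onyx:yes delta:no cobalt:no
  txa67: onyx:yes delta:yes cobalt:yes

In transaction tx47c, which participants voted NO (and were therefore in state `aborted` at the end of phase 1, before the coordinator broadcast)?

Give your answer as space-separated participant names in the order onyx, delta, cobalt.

Answer: delta cobalt

Derivation:
Txn tx47c phase 1: onyx yes -> prepared; delta no -> aborted; cobalt no -> aborted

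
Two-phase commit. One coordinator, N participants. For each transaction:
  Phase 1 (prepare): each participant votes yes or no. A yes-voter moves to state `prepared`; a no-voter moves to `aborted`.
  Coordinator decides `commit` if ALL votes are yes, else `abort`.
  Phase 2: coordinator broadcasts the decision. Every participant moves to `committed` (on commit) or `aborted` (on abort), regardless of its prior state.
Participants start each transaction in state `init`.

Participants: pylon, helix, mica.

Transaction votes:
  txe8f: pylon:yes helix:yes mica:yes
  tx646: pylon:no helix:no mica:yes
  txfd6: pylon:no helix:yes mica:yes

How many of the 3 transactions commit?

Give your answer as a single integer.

Answer: 1

Derivation:
txe8f: all yes -> commit (commits=1)
tx646: no from pylon, helix -> abort (commits=1)
txfd6: no from pylon -> abort (commits=1)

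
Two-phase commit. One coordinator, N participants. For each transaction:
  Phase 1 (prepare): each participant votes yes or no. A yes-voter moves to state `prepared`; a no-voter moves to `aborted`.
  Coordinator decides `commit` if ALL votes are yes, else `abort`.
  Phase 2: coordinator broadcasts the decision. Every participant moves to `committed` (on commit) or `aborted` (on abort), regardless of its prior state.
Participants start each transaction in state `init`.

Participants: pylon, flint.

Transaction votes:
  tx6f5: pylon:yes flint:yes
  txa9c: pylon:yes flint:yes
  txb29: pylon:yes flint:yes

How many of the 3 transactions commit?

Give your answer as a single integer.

Answer: 3

Derivation:
tx6f5: all yes -> commit (commits=1)
txa9c: all yes -> commit (commits=2)
txb29: all yes -> commit (commits=3)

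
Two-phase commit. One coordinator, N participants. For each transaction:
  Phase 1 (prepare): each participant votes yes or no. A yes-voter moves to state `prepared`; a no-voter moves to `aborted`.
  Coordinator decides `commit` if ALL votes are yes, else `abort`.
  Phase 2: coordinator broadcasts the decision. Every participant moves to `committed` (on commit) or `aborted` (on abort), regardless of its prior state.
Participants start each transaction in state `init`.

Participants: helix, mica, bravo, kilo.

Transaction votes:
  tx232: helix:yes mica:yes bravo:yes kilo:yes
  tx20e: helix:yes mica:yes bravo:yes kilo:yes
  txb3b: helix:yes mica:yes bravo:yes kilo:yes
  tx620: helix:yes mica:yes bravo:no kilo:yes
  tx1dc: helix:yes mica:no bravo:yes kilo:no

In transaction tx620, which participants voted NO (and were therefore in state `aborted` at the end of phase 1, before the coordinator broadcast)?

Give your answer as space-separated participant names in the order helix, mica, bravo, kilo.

Answer: bravo

Derivation:
Txn tx620 phase 1: helix yes -> prepared; mica yes -> prepared; bravo no -> aborted; kilo yes -> prepared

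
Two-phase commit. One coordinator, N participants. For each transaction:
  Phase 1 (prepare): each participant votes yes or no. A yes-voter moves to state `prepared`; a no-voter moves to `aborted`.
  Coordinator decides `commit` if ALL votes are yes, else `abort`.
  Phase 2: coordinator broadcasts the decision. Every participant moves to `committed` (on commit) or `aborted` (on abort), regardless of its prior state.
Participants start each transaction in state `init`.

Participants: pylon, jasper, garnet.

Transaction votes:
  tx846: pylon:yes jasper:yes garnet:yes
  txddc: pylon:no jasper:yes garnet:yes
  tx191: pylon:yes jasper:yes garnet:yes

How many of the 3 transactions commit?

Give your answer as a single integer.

tx846: all yes -> commit (commits=1)
txddc: no from pylon -> abort (commits=1)
tx191: all yes -> commit (commits=2)

Answer: 2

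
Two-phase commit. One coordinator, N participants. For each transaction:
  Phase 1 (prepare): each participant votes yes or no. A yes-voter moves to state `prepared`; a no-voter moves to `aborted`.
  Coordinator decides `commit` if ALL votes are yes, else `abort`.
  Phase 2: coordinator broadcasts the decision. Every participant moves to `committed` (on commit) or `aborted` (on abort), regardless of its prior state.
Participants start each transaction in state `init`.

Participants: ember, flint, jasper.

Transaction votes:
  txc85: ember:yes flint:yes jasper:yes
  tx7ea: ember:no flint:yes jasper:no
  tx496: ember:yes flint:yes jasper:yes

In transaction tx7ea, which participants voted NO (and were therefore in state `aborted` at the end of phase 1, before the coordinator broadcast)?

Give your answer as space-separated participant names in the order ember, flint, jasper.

Answer: ember jasper

Derivation:
Txn tx7ea phase 1: ember no -> aborted; flint yes -> prepared; jasper no -> aborted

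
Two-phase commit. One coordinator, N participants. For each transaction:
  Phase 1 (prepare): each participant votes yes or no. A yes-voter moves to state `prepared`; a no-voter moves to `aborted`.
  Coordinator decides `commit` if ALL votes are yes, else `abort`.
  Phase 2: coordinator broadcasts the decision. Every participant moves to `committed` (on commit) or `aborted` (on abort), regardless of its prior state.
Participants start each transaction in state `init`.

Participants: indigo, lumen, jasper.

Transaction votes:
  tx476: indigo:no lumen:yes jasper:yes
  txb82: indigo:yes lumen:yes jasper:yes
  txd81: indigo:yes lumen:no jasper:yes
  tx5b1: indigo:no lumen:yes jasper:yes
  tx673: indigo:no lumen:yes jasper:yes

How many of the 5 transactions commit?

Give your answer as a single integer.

tx476: no from indigo -> abort (commits=0)
txb82: all yes -> commit (commits=1)
txd81: no from lumen -> abort (commits=1)
tx5b1: no from indigo -> abort (commits=1)
tx673: no from indigo -> abort (commits=1)

Answer: 1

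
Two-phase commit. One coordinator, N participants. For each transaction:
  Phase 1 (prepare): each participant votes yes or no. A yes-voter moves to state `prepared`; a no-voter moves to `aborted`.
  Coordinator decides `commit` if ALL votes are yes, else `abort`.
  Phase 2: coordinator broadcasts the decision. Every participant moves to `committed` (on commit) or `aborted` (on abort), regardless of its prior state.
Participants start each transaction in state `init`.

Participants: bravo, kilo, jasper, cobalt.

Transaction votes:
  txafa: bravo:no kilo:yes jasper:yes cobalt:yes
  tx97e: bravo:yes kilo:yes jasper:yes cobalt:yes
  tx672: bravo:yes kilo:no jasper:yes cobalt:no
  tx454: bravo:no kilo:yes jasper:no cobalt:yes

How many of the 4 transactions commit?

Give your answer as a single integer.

txafa: no from bravo -> abort (commits=0)
tx97e: all yes -> commit (commits=1)
tx672: no from kilo, cobalt -> abort (commits=1)
tx454: no from bravo, jasper -> abort (commits=1)

Answer: 1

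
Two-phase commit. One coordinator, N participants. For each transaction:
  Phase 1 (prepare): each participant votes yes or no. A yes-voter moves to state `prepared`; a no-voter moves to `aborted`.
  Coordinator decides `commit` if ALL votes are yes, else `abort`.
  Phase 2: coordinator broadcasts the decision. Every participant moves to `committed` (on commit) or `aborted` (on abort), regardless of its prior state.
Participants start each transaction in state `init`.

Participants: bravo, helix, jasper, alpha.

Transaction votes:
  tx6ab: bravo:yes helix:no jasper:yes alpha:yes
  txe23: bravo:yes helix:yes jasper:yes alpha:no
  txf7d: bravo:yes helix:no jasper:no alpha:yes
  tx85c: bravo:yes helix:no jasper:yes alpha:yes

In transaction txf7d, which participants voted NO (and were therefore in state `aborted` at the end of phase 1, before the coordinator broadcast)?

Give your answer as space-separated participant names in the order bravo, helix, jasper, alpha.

Answer: helix jasper

Derivation:
Txn txf7d phase 1: bravo yes -> prepared; helix no -> aborted; jasper no -> aborted; alpha yes -> prepared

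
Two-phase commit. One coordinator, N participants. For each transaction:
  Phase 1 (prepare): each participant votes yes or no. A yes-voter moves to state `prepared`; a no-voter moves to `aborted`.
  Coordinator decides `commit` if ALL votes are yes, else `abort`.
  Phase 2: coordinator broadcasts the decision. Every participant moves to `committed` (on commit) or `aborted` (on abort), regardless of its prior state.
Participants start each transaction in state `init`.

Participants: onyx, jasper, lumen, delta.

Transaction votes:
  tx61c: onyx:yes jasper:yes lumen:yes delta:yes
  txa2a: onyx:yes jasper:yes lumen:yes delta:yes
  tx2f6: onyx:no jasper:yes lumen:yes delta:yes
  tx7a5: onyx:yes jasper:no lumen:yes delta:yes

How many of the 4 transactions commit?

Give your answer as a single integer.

Answer: 2

Derivation:
tx61c: all yes -> commit (commits=1)
txa2a: all yes -> commit (commits=2)
tx2f6: no from onyx -> abort (commits=2)
tx7a5: no from jasper -> abort (commits=2)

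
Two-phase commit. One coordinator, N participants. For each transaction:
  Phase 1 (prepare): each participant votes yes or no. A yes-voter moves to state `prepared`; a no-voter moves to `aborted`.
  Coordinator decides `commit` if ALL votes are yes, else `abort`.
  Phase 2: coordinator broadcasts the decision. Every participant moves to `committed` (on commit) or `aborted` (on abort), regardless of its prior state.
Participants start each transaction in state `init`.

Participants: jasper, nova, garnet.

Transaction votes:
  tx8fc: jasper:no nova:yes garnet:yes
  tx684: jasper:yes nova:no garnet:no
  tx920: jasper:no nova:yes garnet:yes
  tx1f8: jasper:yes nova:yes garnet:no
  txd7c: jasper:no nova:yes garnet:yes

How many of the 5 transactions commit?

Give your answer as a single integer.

tx8fc: no from jasper -> abort (commits=0)
tx684: no from nova, garnet -> abort (commits=0)
tx920: no from jasper -> abort (commits=0)
tx1f8: no from garnet -> abort (commits=0)
txd7c: no from jasper -> abort (commits=0)

Answer: 0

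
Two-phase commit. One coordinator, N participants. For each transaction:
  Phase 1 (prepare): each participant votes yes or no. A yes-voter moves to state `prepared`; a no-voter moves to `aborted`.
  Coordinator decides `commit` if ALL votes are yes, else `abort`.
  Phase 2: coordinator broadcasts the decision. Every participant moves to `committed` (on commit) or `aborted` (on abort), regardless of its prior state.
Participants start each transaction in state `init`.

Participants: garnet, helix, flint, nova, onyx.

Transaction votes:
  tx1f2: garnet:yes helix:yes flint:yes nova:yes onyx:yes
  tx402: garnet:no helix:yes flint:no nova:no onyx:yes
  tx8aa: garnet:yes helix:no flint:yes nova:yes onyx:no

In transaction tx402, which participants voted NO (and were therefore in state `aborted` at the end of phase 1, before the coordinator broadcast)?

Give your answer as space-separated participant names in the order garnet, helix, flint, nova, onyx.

Answer: garnet flint nova

Derivation:
Txn tx402 phase 1: garnet no -> aborted; helix yes -> prepared; flint no -> aborted; nova no -> aborted; onyx yes -> prepared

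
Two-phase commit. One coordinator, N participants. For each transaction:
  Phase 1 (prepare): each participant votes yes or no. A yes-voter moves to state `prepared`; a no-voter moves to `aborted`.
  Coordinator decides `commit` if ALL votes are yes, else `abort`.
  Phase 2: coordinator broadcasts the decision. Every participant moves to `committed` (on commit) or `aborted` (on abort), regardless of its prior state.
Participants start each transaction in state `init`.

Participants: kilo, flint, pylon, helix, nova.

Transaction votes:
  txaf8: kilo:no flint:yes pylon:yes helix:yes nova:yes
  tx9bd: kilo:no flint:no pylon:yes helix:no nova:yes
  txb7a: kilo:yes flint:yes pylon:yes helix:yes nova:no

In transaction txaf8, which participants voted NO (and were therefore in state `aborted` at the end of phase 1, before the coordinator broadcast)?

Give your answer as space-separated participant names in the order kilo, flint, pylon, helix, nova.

Txn txaf8 phase 1: kilo no -> aborted; flint yes -> prepared; pylon yes -> prepared; helix yes -> prepared; nova yes -> prepared

Answer: kilo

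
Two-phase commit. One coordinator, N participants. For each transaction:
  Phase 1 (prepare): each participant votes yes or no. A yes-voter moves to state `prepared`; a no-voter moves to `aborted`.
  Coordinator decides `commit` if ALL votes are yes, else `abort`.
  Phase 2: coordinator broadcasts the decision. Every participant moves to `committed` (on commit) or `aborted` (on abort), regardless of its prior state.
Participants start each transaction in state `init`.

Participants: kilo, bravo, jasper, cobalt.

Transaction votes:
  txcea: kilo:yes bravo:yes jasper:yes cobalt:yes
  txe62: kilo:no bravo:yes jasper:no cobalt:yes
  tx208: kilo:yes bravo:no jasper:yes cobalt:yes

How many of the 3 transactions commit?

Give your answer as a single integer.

Answer: 1

Derivation:
txcea: all yes -> commit (commits=1)
txe62: no from kilo, jasper -> abort (commits=1)
tx208: no from bravo -> abort (commits=1)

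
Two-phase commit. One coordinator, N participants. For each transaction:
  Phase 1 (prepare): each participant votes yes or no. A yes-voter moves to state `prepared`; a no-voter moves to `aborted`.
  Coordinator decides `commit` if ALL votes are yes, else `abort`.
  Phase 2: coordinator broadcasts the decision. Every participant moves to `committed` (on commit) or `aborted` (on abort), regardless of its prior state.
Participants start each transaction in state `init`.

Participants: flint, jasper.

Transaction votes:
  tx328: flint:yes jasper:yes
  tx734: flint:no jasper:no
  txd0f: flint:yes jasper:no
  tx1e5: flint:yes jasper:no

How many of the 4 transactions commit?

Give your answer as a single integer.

tx328: all yes -> commit (commits=1)
tx734: no from flint, jasper -> abort (commits=1)
txd0f: no from jasper -> abort (commits=1)
tx1e5: no from jasper -> abort (commits=1)

Answer: 1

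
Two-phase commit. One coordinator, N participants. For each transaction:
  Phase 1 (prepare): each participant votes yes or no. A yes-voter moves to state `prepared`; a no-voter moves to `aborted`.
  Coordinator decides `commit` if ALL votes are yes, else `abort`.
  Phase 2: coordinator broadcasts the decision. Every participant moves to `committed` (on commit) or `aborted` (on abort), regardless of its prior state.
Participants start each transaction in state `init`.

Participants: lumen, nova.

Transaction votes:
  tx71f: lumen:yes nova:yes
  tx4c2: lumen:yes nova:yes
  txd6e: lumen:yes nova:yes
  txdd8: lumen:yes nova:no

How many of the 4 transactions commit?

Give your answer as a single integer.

tx71f: all yes -> commit (commits=1)
tx4c2: all yes -> commit (commits=2)
txd6e: all yes -> commit (commits=3)
txdd8: no from nova -> abort (commits=3)

Answer: 3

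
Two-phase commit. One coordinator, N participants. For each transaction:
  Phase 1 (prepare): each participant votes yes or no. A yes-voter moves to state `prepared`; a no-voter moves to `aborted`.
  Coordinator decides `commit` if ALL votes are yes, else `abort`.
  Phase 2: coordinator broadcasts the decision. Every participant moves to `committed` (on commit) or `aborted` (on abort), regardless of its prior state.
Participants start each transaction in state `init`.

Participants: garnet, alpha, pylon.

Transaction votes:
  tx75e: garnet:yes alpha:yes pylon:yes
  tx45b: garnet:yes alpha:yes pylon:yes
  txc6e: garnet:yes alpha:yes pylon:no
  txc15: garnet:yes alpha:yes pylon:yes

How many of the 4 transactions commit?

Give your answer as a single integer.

Answer: 3

Derivation:
tx75e: all yes -> commit (commits=1)
tx45b: all yes -> commit (commits=2)
txc6e: no from pylon -> abort (commits=2)
txc15: all yes -> commit (commits=3)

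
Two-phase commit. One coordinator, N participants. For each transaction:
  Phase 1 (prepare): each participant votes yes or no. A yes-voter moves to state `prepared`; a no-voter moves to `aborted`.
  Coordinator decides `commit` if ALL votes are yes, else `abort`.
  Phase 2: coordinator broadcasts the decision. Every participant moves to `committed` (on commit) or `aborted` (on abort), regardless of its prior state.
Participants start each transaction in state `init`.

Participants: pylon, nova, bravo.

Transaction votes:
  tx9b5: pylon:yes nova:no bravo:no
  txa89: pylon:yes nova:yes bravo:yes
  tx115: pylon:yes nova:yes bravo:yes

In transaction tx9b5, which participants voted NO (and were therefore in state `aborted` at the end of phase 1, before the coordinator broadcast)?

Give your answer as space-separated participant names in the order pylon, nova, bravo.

Answer: nova bravo

Derivation:
Txn tx9b5 phase 1: pylon yes -> prepared; nova no -> aborted; bravo no -> aborted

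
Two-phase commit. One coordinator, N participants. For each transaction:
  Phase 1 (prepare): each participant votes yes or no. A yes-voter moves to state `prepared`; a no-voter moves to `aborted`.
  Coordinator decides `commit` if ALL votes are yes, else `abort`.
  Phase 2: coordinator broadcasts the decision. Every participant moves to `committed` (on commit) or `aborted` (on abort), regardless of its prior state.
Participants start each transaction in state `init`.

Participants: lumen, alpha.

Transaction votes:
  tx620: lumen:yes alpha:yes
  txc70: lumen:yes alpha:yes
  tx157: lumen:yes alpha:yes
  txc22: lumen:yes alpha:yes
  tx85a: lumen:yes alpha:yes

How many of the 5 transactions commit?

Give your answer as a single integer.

tx620: all yes -> commit (commits=1)
txc70: all yes -> commit (commits=2)
tx157: all yes -> commit (commits=3)
txc22: all yes -> commit (commits=4)
tx85a: all yes -> commit (commits=5)

Answer: 5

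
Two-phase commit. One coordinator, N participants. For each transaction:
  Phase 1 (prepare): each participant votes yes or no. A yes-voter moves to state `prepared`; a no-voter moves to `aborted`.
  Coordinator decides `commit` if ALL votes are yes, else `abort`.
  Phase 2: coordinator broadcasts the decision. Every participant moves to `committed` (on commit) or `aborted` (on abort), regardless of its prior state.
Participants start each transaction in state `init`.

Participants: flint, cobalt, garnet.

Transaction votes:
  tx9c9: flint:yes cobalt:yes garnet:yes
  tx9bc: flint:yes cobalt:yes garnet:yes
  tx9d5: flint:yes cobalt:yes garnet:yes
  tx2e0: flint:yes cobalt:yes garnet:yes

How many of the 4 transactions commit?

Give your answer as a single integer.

tx9c9: all yes -> commit (commits=1)
tx9bc: all yes -> commit (commits=2)
tx9d5: all yes -> commit (commits=3)
tx2e0: all yes -> commit (commits=4)

Answer: 4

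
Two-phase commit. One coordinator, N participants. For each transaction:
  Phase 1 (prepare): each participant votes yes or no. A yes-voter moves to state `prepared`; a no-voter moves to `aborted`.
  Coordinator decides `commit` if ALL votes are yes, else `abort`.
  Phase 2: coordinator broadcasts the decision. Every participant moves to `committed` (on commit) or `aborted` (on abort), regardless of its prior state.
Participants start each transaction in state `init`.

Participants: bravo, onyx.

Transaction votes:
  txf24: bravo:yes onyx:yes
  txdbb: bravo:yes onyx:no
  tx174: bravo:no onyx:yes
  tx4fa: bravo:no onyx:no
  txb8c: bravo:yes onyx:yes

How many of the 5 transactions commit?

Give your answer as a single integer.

Answer: 2

Derivation:
txf24: all yes -> commit (commits=1)
txdbb: no from onyx -> abort (commits=1)
tx174: no from bravo -> abort (commits=1)
tx4fa: no from bravo, onyx -> abort (commits=1)
txb8c: all yes -> commit (commits=2)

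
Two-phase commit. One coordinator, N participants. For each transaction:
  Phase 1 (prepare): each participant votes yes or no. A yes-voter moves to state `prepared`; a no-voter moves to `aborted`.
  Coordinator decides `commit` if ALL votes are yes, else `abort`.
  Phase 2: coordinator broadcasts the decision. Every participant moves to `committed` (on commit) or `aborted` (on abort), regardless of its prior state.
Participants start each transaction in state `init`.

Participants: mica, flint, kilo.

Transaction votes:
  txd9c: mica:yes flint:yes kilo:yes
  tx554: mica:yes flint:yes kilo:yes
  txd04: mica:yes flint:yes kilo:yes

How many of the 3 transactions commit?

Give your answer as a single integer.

Answer: 3

Derivation:
txd9c: all yes -> commit (commits=1)
tx554: all yes -> commit (commits=2)
txd04: all yes -> commit (commits=3)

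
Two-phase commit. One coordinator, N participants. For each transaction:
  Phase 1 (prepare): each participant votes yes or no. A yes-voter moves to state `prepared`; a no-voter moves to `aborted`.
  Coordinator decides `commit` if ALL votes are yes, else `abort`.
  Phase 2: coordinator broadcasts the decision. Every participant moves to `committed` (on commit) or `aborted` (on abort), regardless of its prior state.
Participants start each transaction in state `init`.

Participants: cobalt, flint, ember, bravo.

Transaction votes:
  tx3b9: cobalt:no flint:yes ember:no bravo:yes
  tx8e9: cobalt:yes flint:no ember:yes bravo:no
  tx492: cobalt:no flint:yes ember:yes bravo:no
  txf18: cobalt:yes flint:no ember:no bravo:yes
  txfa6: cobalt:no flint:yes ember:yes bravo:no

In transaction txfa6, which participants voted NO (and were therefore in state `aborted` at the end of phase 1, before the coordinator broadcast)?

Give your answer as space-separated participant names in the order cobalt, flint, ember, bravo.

Answer: cobalt bravo

Derivation:
Txn txfa6 phase 1: cobalt no -> aborted; flint yes -> prepared; ember yes -> prepared; bravo no -> aborted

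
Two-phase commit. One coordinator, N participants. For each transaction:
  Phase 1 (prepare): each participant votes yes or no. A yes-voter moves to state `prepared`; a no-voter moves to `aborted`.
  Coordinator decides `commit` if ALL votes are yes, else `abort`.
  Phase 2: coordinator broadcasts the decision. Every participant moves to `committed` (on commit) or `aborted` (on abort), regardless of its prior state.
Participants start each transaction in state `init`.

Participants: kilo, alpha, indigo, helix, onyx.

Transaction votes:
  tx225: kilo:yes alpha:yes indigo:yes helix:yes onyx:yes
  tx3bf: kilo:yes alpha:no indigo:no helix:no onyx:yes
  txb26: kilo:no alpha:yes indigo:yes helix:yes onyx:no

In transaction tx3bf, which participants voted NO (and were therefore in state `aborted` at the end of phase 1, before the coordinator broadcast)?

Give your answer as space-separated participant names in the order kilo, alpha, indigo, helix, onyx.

Txn tx3bf phase 1: kilo yes -> prepared; alpha no -> aborted; indigo no -> aborted; helix no -> aborted; onyx yes -> prepared

Answer: alpha indigo helix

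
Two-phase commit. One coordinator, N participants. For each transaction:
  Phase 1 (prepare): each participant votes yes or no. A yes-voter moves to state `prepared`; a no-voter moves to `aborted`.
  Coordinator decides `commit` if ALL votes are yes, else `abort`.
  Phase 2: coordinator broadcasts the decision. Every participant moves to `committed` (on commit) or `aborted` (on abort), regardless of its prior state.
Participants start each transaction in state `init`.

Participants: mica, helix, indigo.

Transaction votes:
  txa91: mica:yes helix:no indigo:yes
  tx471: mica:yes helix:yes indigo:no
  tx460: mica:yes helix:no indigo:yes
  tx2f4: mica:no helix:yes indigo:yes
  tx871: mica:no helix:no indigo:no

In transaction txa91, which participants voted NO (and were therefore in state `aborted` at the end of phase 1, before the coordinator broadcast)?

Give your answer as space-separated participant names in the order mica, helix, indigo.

Answer: helix

Derivation:
Txn txa91 phase 1: mica yes -> prepared; helix no -> aborted; indigo yes -> prepared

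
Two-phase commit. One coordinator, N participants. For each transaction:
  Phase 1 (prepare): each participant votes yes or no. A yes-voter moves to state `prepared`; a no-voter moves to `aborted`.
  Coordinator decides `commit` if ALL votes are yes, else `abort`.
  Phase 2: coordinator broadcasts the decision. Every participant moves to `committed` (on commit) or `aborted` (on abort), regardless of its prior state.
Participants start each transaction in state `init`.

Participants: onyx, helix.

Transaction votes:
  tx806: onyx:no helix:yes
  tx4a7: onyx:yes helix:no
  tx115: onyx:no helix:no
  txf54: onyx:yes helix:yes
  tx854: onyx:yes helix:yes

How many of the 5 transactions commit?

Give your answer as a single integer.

Answer: 2

Derivation:
tx806: no from onyx -> abort (commits=0)
tx4a7: no from helix -> abort (commits=0)
tx115: no from onyx, helix -> abort (commits=0)
txf54: all yes -> commit (commits=1)
tx854: all yes -> commit (commits=2)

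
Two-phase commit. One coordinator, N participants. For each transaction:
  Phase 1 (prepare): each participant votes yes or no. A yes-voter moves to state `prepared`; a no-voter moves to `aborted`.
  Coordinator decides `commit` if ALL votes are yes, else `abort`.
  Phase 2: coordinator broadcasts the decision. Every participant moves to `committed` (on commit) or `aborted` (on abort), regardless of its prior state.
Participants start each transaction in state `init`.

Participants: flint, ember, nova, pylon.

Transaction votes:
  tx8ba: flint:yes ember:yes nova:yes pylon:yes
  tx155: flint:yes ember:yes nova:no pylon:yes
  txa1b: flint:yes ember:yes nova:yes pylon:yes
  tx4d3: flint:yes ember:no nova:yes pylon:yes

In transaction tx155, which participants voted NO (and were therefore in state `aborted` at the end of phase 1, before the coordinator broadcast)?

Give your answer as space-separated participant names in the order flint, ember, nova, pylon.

Answer: nova

Derivation:
Txn tx155 phase 1: flint yes -> prepared; ember yes -> prepared; nova no -> aborted; pylon yes -> prepared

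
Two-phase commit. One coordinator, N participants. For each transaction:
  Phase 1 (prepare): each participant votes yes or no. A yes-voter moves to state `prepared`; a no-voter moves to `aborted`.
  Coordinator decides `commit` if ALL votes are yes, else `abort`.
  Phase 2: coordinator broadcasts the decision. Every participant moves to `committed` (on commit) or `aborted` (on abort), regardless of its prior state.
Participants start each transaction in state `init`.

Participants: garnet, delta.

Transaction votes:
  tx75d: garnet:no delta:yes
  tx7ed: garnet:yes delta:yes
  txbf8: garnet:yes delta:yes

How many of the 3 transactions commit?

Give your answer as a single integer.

Answer: 2

Derivation:
tx75d: no from garnet -> abort (commits=0)
tx7ed: all yes -> commit (commits=1)
txbf8: all yes -> commit (commits=2)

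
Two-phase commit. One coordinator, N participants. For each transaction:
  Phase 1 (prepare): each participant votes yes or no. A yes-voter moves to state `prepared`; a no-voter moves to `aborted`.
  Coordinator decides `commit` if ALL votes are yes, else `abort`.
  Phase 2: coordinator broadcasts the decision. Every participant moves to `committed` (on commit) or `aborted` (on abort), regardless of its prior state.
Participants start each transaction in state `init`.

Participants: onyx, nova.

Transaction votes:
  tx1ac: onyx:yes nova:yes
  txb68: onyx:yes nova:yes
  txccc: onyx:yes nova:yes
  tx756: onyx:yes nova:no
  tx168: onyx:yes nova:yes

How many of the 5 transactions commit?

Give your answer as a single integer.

tx1ac: all yes -> commit (commits=1)
txb68: all yes -> commit (commits=2)
txccc: all yes -> commit (commits=3)
tx756: no from nova -> abort (commits=3)
tx168: all yes -> commit (commits=4)

Answer: 4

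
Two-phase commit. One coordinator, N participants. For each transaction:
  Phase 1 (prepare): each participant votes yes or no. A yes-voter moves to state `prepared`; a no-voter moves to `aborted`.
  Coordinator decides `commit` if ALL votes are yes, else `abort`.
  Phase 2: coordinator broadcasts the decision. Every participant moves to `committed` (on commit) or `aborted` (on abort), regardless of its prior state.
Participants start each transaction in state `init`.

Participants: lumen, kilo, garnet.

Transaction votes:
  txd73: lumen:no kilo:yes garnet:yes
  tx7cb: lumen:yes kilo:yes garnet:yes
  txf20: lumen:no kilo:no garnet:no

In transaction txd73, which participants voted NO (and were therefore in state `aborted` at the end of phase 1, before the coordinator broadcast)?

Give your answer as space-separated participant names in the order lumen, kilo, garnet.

Txn txd73 phase 1: lumen no -> aborted; kilo yes -> prepared; garnet yes -> prepared

Answer: lumen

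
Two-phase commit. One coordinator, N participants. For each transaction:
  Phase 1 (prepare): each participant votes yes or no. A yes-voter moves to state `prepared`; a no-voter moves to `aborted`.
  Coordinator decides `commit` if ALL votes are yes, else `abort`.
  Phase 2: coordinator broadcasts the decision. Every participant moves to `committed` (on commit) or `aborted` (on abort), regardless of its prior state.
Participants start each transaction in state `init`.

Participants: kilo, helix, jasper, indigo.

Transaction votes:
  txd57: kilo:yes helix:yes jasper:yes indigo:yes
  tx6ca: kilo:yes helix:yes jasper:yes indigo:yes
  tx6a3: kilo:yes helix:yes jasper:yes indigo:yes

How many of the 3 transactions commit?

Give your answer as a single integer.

Answer: 3

Derivation:
txd57: all yes -> commit (commits=1)
tx6ca: all yes -> commit (commits=2)
tx6a3: all yes -> commit (commits=3)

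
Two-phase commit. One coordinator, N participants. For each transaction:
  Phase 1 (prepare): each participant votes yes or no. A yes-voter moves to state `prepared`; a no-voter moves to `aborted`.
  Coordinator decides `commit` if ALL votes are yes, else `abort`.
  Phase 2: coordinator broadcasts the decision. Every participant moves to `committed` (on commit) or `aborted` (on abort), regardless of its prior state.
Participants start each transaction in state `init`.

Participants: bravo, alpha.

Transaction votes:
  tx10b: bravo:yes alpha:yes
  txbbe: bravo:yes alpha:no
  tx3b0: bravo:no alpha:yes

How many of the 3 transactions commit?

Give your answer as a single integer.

tx10b: all yes -> commit (commits=1)
txbbe: no from alpha -> abort (commits=1)
tx3b0: no from bravo -> abort (commits=1)

Answer: 1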